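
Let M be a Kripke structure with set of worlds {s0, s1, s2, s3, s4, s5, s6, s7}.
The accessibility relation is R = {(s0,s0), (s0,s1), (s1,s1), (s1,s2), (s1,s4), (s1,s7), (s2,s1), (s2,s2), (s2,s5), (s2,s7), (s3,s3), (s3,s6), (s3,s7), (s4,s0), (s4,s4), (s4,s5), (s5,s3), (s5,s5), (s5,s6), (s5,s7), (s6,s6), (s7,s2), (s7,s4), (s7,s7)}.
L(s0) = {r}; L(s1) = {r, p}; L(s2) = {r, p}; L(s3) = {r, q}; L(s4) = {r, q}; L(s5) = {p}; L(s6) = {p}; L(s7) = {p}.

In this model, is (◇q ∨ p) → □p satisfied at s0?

Yes

Recall that □ψ holds at a world iff ψ holds at every accessible world, and ◇ψ holds iff ψ holds at some accessible world.
At s0: ◇q ∨ p is false, □p is false, so (◇q ∨ p) → □p is true.
  At s0: ◇q is false, p is false, so ◇q ∨ p is false.
    At s0: ◇q requires q at some successor in {s0, s1}.
      At s0: q is false.
      At s1: q is false.
    So ◇q is false at s0.
  At s0: □p requires p at every successor {s0, s1}.
    p fails at s0, so □p is false at s0.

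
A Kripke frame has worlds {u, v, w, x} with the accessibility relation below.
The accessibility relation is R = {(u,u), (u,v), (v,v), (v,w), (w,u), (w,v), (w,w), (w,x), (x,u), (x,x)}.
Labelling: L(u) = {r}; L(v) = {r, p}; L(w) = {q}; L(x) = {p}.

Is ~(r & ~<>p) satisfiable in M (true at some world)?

Yes

Let φ = ~(r & ~<>p). Evaluate φ at each world:
  u (successors {u, v}): φ is true.
  v (successors {v, w}): φ is true.
  w (successors {u, v, w, x}): φ is true.
  x (successors {u, x}): φ is true.
Detail at u (witness):
  At u: r & ~<>p is false, so ~(r & ~<>p) is true.
    At u: r is true, ~<>p is false, so r & ~<>p is false.
      At u: <>p is true, so ~<>p is false.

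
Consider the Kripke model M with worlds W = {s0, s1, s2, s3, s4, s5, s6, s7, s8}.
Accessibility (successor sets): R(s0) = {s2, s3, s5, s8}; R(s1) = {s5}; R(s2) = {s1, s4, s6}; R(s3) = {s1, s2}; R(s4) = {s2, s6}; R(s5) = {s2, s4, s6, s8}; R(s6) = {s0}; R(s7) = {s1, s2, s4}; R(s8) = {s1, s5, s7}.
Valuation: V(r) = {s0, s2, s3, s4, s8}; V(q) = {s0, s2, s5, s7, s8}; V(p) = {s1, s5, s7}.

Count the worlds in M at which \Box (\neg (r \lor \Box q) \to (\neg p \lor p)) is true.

9

Let φ = \Box (\neg (r \lor \Box q) \to (\neg p \lor p)). Evaluate φ at each world:
  s0 (successors {s2, s3, s5, s8}): φ is true.
  s1 (successors {s5}): φ is true.
  s2 (successors {s1, s4, s6}): φ is true.
  s3 (successors {s1, s2}): φ is true.
  s4 (successors {s2, s6}): φ is true.
  s5 (successors {s2, s4, s6, s8}): φ is true.
  s6 (successors {s0}): φ is true.
  s7 (successors {s1, s2, s4}): φ is true.
  s8 (successors {s1, s5, s7}): φ is true.
For instance, at s1:
  At s1: \Box (\neg (r \lor \Box q) \to (\neg p \lor p)) requires \neg (r \lor \Box q) \to (\neg p \lor p) at every successor {s5}.
      At s5: \neg (r \lor \Box q) is true, \neg p \lor p is true, so \neg (r \lor \Box q) \to (\neg p \lor p) is true.
  So \Box (\neg (r \lor \Box q) \to (\neg p \lor p)) is true at s1.
Satisfying worlds: {s0, s1, s2, s3, s4, s5, s6, s7, s8}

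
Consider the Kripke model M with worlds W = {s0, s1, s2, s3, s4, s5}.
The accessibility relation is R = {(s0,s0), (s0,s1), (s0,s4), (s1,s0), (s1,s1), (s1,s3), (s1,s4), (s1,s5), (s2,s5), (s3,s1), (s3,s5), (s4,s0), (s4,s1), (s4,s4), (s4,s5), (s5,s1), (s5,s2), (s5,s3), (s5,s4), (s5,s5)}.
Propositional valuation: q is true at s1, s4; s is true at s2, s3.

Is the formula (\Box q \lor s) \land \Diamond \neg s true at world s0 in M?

No

At s0: \Box q \lor s is false, \Diamond \neg s is true, so (\Box q \lor s) \land \Diamond \neg s is false.
  At s0: \Box q is false, s is false, so \Box q \lor s is false.
    At s0: \Box q requires q at every successor {s0, s1, s4}.
      q fails at s0, so \Box q is false at s0.
  At s0: \Diamond \neg s requires \neg s at some successor in {s0, s1, s4}.
    \neg s holds at s0, so \Diamond \neg s is true at s0.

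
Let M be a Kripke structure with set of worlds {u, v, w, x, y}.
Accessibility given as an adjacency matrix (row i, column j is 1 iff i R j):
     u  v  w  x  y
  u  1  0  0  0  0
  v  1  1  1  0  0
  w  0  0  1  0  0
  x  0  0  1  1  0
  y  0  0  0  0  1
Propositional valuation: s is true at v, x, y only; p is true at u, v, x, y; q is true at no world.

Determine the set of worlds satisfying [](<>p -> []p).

Let φ = [](<>p -> []p). Evaluate φ at each world:
  u (successors {u}): φ is true.
  v (successors {u, v, w}): φ is false.
  w (successors {w}): φ is true.
  x (successors {w, x}): φ is false.
  y (successors {y}): φ is true.
For instance, at x:
  At x: [](<>p -> []p) requires <>p -> []p at every successor {w, x}.
    <>p -> []p fails at x, so [](<>p -> []p) is false at x.
      At x: <>p is true, []p is false, so <>p -> []p is false.
Satisfying worlds: {u, w, y}

u, w, y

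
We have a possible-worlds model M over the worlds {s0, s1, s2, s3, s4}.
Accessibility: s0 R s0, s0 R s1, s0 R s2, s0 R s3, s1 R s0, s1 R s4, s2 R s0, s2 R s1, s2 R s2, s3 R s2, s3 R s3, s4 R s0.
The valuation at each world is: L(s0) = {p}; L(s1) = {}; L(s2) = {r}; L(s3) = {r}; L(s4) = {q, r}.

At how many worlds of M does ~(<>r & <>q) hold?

Let φ = ~(<>r & <>q). Evaluate φ at each world:
  s0 (successors {s0, s1, s2, s3}): φ is true.
  s1 (successors {s0, s4}): φ is false.
  s2 (successors {s0, s1, s2}): φ is true.
  s3 (successors {s2, s3}): φ is true.
  s4 (successors {s0}): φ is true.
For instance, at s4:
  At s4: <>r & <>q is false, so ~(<>r & <>q) is true.
    At s4: <>r is false, <>q is false, so <>r & <>q is false.
      At s4: <>r requires r at some successor in {s0}.
        At s0: r is false.
      So <>r is false at s4.
      At s4: <>q requires q at some successor in {s0}.
        At s0: q is false.
      So <>q is false at s4.
Satisfying worlds: {s0, s2, s3, s4}

4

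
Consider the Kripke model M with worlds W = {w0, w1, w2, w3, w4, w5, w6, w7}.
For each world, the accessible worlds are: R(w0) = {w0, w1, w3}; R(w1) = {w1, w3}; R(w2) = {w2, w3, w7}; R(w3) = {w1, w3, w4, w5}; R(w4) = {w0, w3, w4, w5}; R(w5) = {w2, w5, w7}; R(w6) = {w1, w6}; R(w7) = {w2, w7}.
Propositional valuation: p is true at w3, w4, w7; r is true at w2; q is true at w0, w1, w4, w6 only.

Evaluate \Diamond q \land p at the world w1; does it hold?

No

At w1: \Diamond q is true, p is false, so \Diamond q \land p is false.
  At w1: \Diamond q requires q at some successor in {w1, w3}.
    q holds at w1, so \Diamond q is true at w1.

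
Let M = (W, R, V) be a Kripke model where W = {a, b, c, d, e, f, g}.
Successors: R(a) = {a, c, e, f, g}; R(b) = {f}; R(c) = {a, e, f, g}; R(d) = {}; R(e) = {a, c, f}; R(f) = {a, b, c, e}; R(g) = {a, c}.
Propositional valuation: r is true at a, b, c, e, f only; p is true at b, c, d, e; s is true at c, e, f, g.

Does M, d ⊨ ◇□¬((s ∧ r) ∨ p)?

No

Recall that □ψ holds at a world iff ψ holds at every accessible world, and ◇ψ holds iff ψ holds at some accessible world.
At d: no accessible worlds, so ◇□¬((s ∧ r) ∨ p) is false.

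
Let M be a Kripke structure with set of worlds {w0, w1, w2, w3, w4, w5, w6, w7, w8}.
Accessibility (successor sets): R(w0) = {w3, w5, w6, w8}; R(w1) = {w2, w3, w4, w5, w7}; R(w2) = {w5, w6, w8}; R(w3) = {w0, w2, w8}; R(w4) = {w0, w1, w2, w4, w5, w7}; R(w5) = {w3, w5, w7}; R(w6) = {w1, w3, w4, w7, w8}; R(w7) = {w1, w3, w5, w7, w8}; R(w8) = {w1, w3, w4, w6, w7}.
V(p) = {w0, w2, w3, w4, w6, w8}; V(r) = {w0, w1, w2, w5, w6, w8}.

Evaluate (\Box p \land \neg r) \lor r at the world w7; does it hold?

Recall that \Box ψ holds at a world iff ψ holds at every accessible world, and \Diamond ψ holds iff ψ holds at some accessible world.
At w7: \Box p \land \neg r is false, r is false, so (\Box p \land \neg r) \lor r is false.
  At w7: \Box p is false, \neg r is true, so \Box p \land \neg r is false.
    At w7: \Box p requires p at every successor {w1, w3, w5, w7, w8}.
      p fails at w1, so \Box p is false at w7.

No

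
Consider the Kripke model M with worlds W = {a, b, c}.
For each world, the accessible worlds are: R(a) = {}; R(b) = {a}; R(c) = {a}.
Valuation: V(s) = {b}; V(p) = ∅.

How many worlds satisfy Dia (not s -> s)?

Let φ = Dia (not s -> s). Evaluate φ at each world:
  a (successors ∅): φ is false.
  b (successors {a}): φ is false.
  c (successors {a}): φ is false.
For instance, at b:
  At b: Dia (not s -> s) requires not s -> s at some successor in {a}.
    At a: not s -> s is false.
  So Dia (not s -> s) is false at b.
Satisfying worlds: none.

0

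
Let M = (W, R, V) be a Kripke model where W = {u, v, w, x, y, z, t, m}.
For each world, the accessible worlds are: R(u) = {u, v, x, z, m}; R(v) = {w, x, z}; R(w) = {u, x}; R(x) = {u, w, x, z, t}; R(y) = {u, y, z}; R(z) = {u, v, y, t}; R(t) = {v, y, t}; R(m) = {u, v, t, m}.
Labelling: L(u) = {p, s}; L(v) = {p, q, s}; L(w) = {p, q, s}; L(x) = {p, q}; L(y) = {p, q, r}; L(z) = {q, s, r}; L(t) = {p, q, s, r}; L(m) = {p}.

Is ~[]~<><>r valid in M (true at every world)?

Yes

Let φ = ~[]~<><>r. Evaluate φ at each world:
  u (successors {u, v, x, z, m}): φ is true.
  v (successors {w, x, z}): φ is true.
  w (successors {u, x}): φ is true.
  x (successors {u, w, x, z, t}): φ is true.
  y (successors {u, y, z}): φ is true.
  z (successors {u, v, y, t}): φ is true.
  t (successors {v, y, t}): φ is true.
  m (successors {u, v, t, m}): φ is true.
For instance, at u:
  At u: []~<><>r is false, so ~[]~<><>r is true.
    At u: []~<><>r requires ~<><>r at every successor {u, v, x, z, m}.
      ~<><>r fails at u, so []~<><>r is false at u.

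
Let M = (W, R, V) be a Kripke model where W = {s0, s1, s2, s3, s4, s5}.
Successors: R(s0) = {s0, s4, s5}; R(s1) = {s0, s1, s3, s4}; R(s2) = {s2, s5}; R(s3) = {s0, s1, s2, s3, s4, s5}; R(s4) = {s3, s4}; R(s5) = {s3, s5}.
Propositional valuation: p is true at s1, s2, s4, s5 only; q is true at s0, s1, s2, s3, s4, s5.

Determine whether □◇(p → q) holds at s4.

Yes

Recall that □ψ holds at a world iff ψ holds at every accessible world, and ◇ψ holds iff ψ holds at some accessible world.
At s4: □◇(p → q) requires ◇(p → q) at every successor {s3, s4}.
    At s3: ◇(p → q) requires p → q at some successor in {s0, s1, s2, s3, s4, s5}.
      p → q holds at s0, so ◇(p → q) is true at s3.
    At s4: ◇(p → q) requires p → q at some successor in {s3, s4}.
      p → q holds at s3, so ◇(p → q) is true at s4.
So □◇(p → q) is true at s4.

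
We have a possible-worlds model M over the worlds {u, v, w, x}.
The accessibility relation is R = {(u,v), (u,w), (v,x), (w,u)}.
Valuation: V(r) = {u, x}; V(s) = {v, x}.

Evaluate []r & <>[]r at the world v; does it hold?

At v: []r is true, <>[]r is true, so []r & <>[]r is true.
  At v: []r requires r at every successor {x}.
    At x: r is true.
  So []r is true at v.
  At v: <>[]r requires []r at some successor in {x}.
    []r holds at x, so <>[]r is true at v.
      At x: no accessible worlds, so []r holds vacuously.

Yes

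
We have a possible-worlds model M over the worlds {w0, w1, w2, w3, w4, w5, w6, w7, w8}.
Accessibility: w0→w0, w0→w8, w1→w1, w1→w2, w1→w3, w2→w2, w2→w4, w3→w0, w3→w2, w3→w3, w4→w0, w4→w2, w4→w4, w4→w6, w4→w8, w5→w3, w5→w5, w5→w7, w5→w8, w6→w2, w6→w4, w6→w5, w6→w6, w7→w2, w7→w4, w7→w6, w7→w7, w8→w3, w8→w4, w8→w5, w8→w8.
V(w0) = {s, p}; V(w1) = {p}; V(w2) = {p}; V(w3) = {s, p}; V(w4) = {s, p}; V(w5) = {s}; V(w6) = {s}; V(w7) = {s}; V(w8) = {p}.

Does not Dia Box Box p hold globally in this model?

No

Recall that Box ψ holds at a world iff ψ holds at every accessible world, and Dia ψ holds iff ψ holds at some accessible world.
Let φ = not Dia Box Box p. Evaluate φ at each world:
  w0 (successors {w0, w8}): φ is true.
  w1 (successors {w1, w2, w3}): φ is false.
  w2 (successors {w2, w4}): φ is true.
  w3 (successors {w0, w2, w3}): φ is false.
  w4 (successors {w0, w2, w4, w6, w8}): φ is true.
  w5 (successors {w3, w5, w7, w8}): φ is false.
  w6 (successors {w2, w4, w5, w6}): φ is true.
  w7 (successors {w2, w4, w6, w7}): φ is true.
  w8 (successors {w3, w4, w5, w8}): φ is false.
Detail at w1 (counterexample):
  At w1: Dia Box Box p is true, so not Dia Box Box p is false.
    At w1: Dia Box Box p requires Box Box p at some successor in {w1, w2, w3}.
      Box Box p holds at w1, so Dia Box Box p is true at w1.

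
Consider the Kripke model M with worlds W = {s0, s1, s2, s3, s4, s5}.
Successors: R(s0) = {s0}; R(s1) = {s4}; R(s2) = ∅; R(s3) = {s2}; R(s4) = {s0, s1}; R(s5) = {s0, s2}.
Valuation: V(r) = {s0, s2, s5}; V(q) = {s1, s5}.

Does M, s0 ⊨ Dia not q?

Yes

Recall that Dia ψ holds at a world iff ψ holds at some accessible world.
At s0: Dia not q requires not q at some successor in {s0}.
  not q holds at s0, so Dia not q is true at s0.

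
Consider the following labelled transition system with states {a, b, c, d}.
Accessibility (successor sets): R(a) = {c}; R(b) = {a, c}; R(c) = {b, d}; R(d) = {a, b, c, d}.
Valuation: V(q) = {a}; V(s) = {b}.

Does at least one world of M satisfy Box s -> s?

Recall that Box ψ holds at a world iff ψ holds at every accessible world, and Dia ψ holds iff ψ holds at some accessible world.
Let φ = Box s -> s. Evaluate φ at each world:
  a (successors {c}): φ is true.
  b (successors {a, c}): φ is true.
  c (successors {b, d}): φ is true.
  d (successors {a, b, c, d}): φ is true.
Detail at a (witness):
  At a: Box s is false, s is false, so Box s -> s is true.
    At a: Box s requires s at every successor {c}.
      s fails at c, so Box s is false at a.

Yes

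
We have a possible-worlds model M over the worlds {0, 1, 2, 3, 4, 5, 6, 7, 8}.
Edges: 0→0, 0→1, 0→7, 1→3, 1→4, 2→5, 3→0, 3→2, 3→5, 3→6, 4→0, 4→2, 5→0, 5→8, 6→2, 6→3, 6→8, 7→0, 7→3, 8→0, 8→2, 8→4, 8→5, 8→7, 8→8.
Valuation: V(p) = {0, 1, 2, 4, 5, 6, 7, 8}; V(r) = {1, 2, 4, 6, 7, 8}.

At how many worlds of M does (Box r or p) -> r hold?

7

Let φ = (Box r or p) -> r. Evaluate φ at each world:
  0 (successors {0, 1, 7}): φ is false.
  1 (successors {3, 4}): φ is true.
  2 (successors {5}): φ is true.
  3 (successors {0, 2, 5, 6}): φ is true.
  4 (successors {0, 2}): φ is true.
  5 (successors {0, 8}): φ is false.
  6 (successors {2, 3, 8}): φ is true.
  7 (successors {0, 3}): φ is true.
  8 (successors {0, 2, 4, 5, 7, 8}): φ is true.
For instance, at 6:
  At 6: Box r or p is true, r is true, so (Box r or p) -> r is true.
    At 6: Box r is false, p is true, so Box r or p is true.
      At 6: Box r requires r at every successor {2, 3, 8}.
        r fails at 3, so Box r is false at 6.
Satisfying worlds: {1, 2, 3, 4, 6, 7, 8}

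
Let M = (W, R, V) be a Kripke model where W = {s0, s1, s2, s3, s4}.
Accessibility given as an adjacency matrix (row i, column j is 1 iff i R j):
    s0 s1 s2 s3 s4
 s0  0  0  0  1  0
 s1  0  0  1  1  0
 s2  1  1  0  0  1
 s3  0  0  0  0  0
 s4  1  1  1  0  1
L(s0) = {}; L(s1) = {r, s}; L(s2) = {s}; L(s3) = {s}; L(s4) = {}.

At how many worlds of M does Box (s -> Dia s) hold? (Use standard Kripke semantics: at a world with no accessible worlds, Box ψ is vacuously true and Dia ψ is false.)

3

Let φ = Box (s -> Dia s). Evaluate φ at each world:
  s0 (successors {s3}): φ is false.
  s1 (successors {s2, s3}): φ is false.
  s2 (successors {s0, s1, s4}): φ is true.
  s3 (successors ∅): φ is true.
  s4 (successors {s0, s1, s2, s4}): φ is true.
For instance, at s1:
  At s1: Box (s -> Dia s) requires s -> Dia s at every successor {s2, s3}.
    s -> Dia s fails at s3, so Box (s -> Dia s) is false at s1.
      At s3: s is true, Dia s is false, so s -> Dia s is false.
Satisfying worlds: {s2, s3, s4}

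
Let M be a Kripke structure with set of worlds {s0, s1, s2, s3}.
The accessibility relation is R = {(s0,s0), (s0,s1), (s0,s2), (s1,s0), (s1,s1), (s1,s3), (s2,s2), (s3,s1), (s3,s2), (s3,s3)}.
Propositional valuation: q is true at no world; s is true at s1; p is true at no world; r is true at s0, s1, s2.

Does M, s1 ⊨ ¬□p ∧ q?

Recall that □ψ holds at a world iff ψ holds at every accessible world, and ◇ψ holds iff ψ holds at some accessible world.
At s1: ¬□p is true, q is false, so ¬□p ∧ q is false.
  At s1: □p is false, so ¬□p is true.
    At s1: □p requires p at every successor {s0, s1, s3}.
      p fails at s0, so □p is false at s1.

No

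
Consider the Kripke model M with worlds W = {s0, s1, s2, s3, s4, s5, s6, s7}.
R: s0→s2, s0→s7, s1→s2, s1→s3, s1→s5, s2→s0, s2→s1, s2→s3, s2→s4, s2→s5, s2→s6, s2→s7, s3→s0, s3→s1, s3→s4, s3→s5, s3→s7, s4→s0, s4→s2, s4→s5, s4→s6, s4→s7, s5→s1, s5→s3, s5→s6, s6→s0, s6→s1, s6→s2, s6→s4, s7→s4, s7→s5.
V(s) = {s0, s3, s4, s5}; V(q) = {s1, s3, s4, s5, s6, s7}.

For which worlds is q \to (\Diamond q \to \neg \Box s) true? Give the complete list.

Recall that \Box ψ holds at a world iff ψ holds at every accessible world, and \Diamond ψ holds iff ψ holds at some accessible world.
Let φ = q \to (\Diamond q \to \neg \Box s). Evaluate φ at each world:
  s0 (successors {s2, s7}): φ is true.
  s1 (successors {s2, s3, s5}): φ is true.
  s2 (successors {s0, s1, s3, s4, s5, s6, s7}): φ is true.
  s3 (successors {s0, s1, s4, s5, s7}): φ is true.
  s4 (successors {s0, s2, s5, s6, s7}): φ is true.
  s5 (successors {s1, s3, s6}): φ is true.
  s6 (successors {s0, s1, s2, s4}): φ is true.
  s7 (successors {s4, s5}): φ is false.
For instance, at s3:
  At s3: q is true, \Diamond q \to \neg \Box s is true, so q \to (\Diamond q \to \neg \Box s) is true.
    At s3: \Diamond q is true, \neg \Box s is true, so \Diamond q \to \neg \Box s is true.
      At s3: \Diamond q requires q at some successor in {s0, s1, s4, s5, s7}.
        q holds at s1, so \Diamond q is true at s3.
      At s3: \Box s is false, so \neg \Box s is true.
Satisfying worlds: {s0, s1, s2, s3, s4, s5, s6}

s0, s1, s2, s3, s4, s5, s6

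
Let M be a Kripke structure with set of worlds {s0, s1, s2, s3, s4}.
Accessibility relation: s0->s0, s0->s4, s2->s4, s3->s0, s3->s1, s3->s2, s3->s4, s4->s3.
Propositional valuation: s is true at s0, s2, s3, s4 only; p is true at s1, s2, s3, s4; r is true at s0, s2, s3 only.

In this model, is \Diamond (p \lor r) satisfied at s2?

Yes

At s2: \Diamond (p \lor r) requires p \lor r at some successor in {s4}.
  p \lor r holds at s4, so \Diamond (p \lor r) is true at s2.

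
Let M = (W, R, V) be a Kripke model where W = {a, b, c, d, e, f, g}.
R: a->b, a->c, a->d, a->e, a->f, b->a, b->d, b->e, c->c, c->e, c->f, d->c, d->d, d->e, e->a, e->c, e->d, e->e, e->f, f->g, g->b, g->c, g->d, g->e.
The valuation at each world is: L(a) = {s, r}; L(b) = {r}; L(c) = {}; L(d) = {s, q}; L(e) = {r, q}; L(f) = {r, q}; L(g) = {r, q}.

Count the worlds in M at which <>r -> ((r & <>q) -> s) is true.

Let φ = <>r -> ((r & <>q) -> s). Evaluate φ at each world:
  a (successors {b, c, d, e, f}): φ is true.
  b (successors {a, d, e}): φ is false.
  c (successors {c, e, f}): φ is true.
  d (successors {c, d, e}): φ is true.
  e (successors {a, c, d, e, f}): φ is false.
  f (successors {g}): φ is false.
  g (successors {b, c, d, e}): φ is false.
For instance, at d:
  At d: <>r is true, (r & <>q) -> s is true, so <>r -> ((r & <>q) -> s) is true.
    At d: <>r requires r at some successor in {c, d, e}.
      r holds at e, so <>r is true at d.
    At d: r & <>q is false, s is true, so (r & <>q) -> s is true.
      At d: r is false, <>q is true, so r & <>q is false.
Satisfying worlds: {a, c, d}

3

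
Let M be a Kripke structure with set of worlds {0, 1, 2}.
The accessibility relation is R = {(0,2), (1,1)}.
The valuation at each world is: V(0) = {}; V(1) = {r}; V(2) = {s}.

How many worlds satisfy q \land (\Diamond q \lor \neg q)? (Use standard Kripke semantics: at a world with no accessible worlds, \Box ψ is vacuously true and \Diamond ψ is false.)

0

Let φ = q \land (\Diamond q \lor \neg q). Evaluate φ at each world:
  0 (successors {2}): φ is false.
  1 (successors {1}): φ is false.
  2 (successors ∅): φ is false.
For instance, at 0:
  At 0: q is false, \Diamond q \lor \neg q is true, so q \land (\Diamond q \lor \neg q) is false.
    At 0: \Diamond q is false, \neg q is true, so \Diamond q \lor \neg q is true.
      At 0: \Diamond q requires q at some successor in {2}.
        At 2: q is false.
      So \Diamond q is false at 0.
Satisfying worlds: none.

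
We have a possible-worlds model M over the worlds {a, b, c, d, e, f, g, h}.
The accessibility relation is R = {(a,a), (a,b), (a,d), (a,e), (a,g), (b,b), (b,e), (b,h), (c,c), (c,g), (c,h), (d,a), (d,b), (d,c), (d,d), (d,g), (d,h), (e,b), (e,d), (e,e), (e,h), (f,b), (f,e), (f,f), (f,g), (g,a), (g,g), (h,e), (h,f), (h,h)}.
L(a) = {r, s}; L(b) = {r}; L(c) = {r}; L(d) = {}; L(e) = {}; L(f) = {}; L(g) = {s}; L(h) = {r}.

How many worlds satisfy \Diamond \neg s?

Let φ = \Diamond \neg s. Evaluate φ at each world:
  a (successors {a, b, d, e, g}): φ is true.
  b (successors {b, e, h}): φ is true.
  c (successors {c, g, h}): φ is true.
  d (successors {a, b, c, d, g, h}): φ is true.
  e (successors {b, d, e, h}): φ is true.
  f (successors {b, e, f, g}): φ is true.
  g (successors {a, g}): φ is false.
  h (successors {e, f, h}): φ is true.
For instance, at f:
  At f: \Diamond \neg s requires \neg s at some successor in {b, e, f, g}.
    \neg s holds at b, so \Diamond \neg s is true at f.
Satisfying worlds: {a, b, c, d, e, f, h}

7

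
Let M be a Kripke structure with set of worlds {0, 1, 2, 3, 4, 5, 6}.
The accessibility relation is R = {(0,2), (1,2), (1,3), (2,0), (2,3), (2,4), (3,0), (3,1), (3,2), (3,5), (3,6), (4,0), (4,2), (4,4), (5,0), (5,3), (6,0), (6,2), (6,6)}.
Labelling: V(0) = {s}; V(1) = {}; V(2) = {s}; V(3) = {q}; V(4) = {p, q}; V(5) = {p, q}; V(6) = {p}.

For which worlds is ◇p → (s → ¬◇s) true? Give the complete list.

Recall that ◇ψ holds at a world iff ψ holds at some accessible world.
Let φ = ◇p → (s → ¬◇s). Evaluate φ at each world:
  0 (successors {2}): φ is true.
  1 (successors {2, 3}): φ is true.
  2 (successors {0, 3, 4}): φ is false.
  3 (successors {0, 1, 2, 5, 6}): φ is true.
  4 (successors {0, 2, 4}): φ is true.
  5 (successors {0, 3}): φ is true.
  6 (successors {0, 2, 6}): φ is true.
For instance, at 1:
  At 1: ◇p is false, s → ¬◇s is true, so ◇p → (s → ¬◇s) is true.
    At 1: ◇p requires p at some successor in {2, 3}.
      At 2: p is false.
      At 3: p is false.
    So ◇p is false at 1.
    At 1: s is false, ¬◇s is false, so s → ¬◇s is true.
      At 1: ◇s is true, so ¬◇s is false.
Satisfying worlds: {0, 1, 3, 4, 5, 6}

0, 1, 3, 4, 5, 6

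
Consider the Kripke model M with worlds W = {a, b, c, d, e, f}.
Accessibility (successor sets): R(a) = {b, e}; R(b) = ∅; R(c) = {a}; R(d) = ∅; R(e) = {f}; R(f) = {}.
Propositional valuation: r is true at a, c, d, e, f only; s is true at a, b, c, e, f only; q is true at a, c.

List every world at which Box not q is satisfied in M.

Recall that Box ψ holds at a world iff ψ holds at every accessible world, and Dia ψ holds iff ψ holds at some accessible world.
Let φ = Box not q. Evaluate φ at each world:
  a (successors {b, e}): φ is true.
  b (successors ∅): φ is true.
  c (successors {a}): φ is false.
  d (successors ∅): φ is true.
  e (successors {f}): φ is true.
  f (successors ∅): φ is true.
For instance, at e:
  At e: Box not q requires not q at every successor {f}.
    At f: not q is true.
  So Box not q is true at e.
Satisfying worlds: {a, b, d, e, f}

a, b, d, e, f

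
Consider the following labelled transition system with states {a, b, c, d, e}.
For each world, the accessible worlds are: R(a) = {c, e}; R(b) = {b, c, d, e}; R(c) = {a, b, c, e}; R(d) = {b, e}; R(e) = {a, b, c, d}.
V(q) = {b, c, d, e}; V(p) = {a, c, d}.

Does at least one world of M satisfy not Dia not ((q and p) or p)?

Let φ = not Dia not ((q and p) or p). Evaluate φ at each world:
  a (successors {c, e}): φ is false.
  b (successors {b, c, d, e}): φ is false.
  c (successors {a, b, c, e}): φ is false.
  d (successors {b, e}): φ is false.
  e (successors {a, b, c, d}): φ is false.
For instance, at c:
  At c: Dia not ((q and p) or p) is true, so not Dia not ((q and p) or p) is false.
    At c: Dia not ((q and p) or p) requires not ((q and p) or p) at some successor in {a, b, c, e}.
      not ((q and p) or p) holds at b, so Dia not ((q and p) or p) is true at c.

No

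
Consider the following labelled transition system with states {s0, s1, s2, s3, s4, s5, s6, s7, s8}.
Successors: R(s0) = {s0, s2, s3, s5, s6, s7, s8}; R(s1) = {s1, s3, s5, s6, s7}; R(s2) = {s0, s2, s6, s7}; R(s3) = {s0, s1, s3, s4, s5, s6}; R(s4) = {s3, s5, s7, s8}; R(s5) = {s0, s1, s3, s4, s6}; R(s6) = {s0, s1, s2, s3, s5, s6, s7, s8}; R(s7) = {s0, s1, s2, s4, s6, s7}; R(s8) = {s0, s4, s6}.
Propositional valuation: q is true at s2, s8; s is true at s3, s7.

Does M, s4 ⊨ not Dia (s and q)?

Recall that Dia ψ holds at a world iff ψ holds at some accessible world.
At s4: Dia (s and q) is false, so not Dia (s and q) is true.
  At s4: Dia (s and q) requires s and q at some successor in {s3, s5, s7, s8}.
    At s3: s and q is false.
    At s5: s and q is false.
    At s7: s and q is false.
    At s8: s and q is false.
  So Dia (s and q) is false at s4.

Yes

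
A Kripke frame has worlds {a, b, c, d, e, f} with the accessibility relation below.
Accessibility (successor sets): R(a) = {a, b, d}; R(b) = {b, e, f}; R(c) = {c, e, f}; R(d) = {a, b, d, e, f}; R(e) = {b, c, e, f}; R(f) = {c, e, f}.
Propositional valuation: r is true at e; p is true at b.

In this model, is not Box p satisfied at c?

Yes

At c: Box p is false, so not Box p is true.
  At c: Box p requires p at every successor {c, e, f}.
    p fails at c, so Box p is false at c.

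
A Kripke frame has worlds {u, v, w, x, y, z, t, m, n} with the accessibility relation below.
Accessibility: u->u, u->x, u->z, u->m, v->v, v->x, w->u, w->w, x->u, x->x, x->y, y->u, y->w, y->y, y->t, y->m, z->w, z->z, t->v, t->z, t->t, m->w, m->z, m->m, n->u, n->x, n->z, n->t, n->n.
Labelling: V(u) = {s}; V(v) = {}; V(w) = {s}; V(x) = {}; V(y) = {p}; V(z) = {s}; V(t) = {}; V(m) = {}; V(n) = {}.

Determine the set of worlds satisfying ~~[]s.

w, z

Let φ = ~~[]s. Evaluate φ at each world:
  u (successors {u, x, z, m}): φ is false.
  v (successors {v, x}): φ is false.
  w (successors {u, w}): φ is true.
  x (successors {u, x, y}): φ is false.
  y (successors {u, w, y, t, m}): φ is false.
  z (successors {w, z}): φ is true.
  t (successors {v, z, t}): φ is false.
  m (successors {w, z, m}): φ is false.
  n (successors {u, x, z, t, n}): φ is false.
For instance, at v:
  At v: ~[]s is true, so ~~[]s is false.
    At v: []s is false, so ~[]s is true.
      At v: []s requires s at every successor {v, x}.
        s fails at v, so []s is false at v.
Satisfying worlds: {w, z}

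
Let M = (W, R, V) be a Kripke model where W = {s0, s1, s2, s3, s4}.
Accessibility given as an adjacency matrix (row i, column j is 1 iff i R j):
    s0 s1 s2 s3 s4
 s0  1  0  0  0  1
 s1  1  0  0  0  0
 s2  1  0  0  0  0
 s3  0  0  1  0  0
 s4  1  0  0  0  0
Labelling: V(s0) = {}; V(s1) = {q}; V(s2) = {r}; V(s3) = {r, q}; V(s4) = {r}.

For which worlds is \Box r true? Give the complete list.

Let φ = \Box r. Evaluate φ at each world:
  s0 (successors {s0, s4}): φ is false.
  s1 (successors {s0}): φ is false.
  s2 (successors {s0}): φ is false.
  s3 (successors {s2}): φ is true.
  s4 (successors {s0}): φ is false.
For instance, at s3:
  At s3: \Box r requires r at every successor {s2}.
    At s2: r is true.
  So \Box r is true at s3.
Satisfying worlds: {s3}

s3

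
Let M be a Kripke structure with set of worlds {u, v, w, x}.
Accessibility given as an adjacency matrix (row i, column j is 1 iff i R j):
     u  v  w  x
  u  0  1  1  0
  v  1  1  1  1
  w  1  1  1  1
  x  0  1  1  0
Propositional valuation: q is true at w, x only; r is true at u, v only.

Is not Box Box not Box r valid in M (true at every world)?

No

Let φ = not Box Box not Box r. Evaluate φ at each world:
  u (successors {v, w}): φ is false.
  v (successors {u, v, w, x}): φ is false.
  w (successors {u, v, w, x}): φ is false.
  x (successors {v, w}): φ is false.
Detail at u (counterexample):
  At u: Box Box not Box r is true, so not Box Box not Box r is false.
    At u: Box Box not Box r requires Box not Box r at every successor {v, w}.
      At v: Box not Box r is true.
      At w: Box not Box r is true.
    So Box Box not Box r is true at u.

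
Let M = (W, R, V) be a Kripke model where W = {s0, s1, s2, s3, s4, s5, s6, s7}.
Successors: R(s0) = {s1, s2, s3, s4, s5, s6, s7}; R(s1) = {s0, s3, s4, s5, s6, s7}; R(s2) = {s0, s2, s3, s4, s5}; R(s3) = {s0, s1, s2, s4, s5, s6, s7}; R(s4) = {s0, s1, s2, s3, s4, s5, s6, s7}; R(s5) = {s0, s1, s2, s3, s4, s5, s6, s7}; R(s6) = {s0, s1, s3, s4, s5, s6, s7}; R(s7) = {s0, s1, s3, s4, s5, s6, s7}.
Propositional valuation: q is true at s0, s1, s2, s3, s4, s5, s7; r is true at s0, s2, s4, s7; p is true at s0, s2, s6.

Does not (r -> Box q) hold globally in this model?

No

Let φ = not (r -> Box q). Evaluate φ at each world:
  s0 (successors {s1, s2, s3, s4, s5, s6, s7}): φ is true.
  s1 (successors {s0, s3, s4, s5, s6, s7}): φ is false.
  s2 (successors {s0, s2, s3, s4, s5}): φ is false.
  s3 (successors {s0, s1, s2, s4, s5, s6, s7}): φ is false.
  s4 (successors {s0, s1, s2, s3, s4, s5, s6, s7}): φ is true.
  s5 (successors {s0, s1, s2, s3, s4, s5, s6, s7}): φ is false.
  s6 (successors {s0, s1, s3, s4, s5, s6, s7}): φ is false.
  s7 (successors {s0, s1, s3, s4, s5, s6, s7}): φ is true.
Detail at s1 (counterexample):
  At s1: r -> Box q is true, so not (r -> Box q) is false.
    At s1: r is false, Box q is false, so r -> Box q is true.
      At s1: Box q requires q at every successor {s0, s3, s4, s5, s6, s7}.
        q fails at s6, so Box q is false at s1.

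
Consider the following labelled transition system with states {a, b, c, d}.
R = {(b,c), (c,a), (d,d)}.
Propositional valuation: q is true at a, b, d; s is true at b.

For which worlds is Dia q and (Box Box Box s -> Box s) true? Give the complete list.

d

Let φ = Dia q and (Box Box Box s -> Box s). Evaluate φ at each world:
  a (successors ∅): φ is false.
  b (successors {c}): φ is false.
  c (successors {a}): φ is false.
  d (successors {d}): φ is true.
For instance, at c:
  At c: Dia q is true, Box Box Box s -> Box s is false, so Dia q and (Box Box Box s -> Box s) is false.
    At c: Dia q requires q at some successor in {a}.
      q holds at a, so Dia q is true at c.
    At c: Box Box Box s is true, Box s is false, so Box Box Box s -> Box s is false.
      At c: Box Box Box s requires Box Box s at every successor {a}.
        At a: Box Box s is true.
      So Box Box Box s is true at c.
      At c: Box s requires s at every successor {a}.
        s fails at a, so Box s is false at c.
Satisfying worlds: {d}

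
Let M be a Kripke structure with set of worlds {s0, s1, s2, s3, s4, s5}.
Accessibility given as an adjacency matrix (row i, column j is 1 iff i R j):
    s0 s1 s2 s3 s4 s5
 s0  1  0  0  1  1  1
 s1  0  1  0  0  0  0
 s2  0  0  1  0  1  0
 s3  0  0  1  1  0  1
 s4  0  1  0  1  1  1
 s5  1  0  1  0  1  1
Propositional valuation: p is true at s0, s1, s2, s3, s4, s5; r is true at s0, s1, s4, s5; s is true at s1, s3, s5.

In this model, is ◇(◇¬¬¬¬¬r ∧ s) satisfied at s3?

Yes

At s3: ◇(◇¬¬¬¬¬r ∧ s) requires ◇¬¬¬¬¬r ∧ s at some successor in {s2, s3, s5}.
  ◇¬¬¬¬¬r ∧ s holds at s3, so ◇(◇¬¬¬¬¬r ∧ s) is true at s3.
    At s3: ◇¬¬¬¬¬r is true, s is true, so ◇¬¬¬¬¬r ∧ s is true.
      At s3: ◇¬¬¬¬¬r requires ¬¬¬¬¬r at some successor in {s2, s3, s5}.
        ¬¬¬¬¬r holds at s2, so ◇¬¬¬¬¬r is true at s3.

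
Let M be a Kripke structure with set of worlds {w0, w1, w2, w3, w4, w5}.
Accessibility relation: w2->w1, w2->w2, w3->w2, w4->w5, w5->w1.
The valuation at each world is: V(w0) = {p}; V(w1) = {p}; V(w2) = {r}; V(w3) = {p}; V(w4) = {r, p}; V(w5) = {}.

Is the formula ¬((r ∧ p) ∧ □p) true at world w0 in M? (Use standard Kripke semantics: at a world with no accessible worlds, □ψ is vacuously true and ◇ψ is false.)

At w0: (r ∧ p) ∧ □p is false, so ¬((r ∧ p) ∧ □p) is true.
  At w0: r ∧ p is false, □p is true, so (r ∧ p) ∧ □p is false.
    At w0: no accessible worlds, so □p holds vacuously.

Yes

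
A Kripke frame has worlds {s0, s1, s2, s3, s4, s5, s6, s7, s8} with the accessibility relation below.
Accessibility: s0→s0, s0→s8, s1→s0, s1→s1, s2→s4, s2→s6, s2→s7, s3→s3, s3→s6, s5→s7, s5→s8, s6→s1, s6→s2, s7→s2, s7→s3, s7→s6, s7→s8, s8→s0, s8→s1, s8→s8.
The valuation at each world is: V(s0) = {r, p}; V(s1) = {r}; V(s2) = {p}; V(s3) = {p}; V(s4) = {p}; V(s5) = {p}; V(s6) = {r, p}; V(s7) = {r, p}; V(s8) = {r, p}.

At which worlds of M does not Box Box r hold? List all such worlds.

s2, s3, s5, s6, s7

Let φ = not Box Box r. Evaluate φ at each world:
  s0 (successors {s0, s8}): φ is false.
  s1 (successors {s0, s1}): φ is false.
  s2 (successors {s4, s6, s7}): φ is true.
  s3 (successors {s3, s6}): φ is true.
  s4 (successors ∅): φ is false.
  s5 (successors {s7, s8}): φ is true.
  s6 (successors {s1, s2}): φ is true.
  s7 (successors {s2, s3, s6, s8}): φ is true.
  s8 (successors {s0, s1, s8}): φ is false.
For instance, at s5:
  At s5: Box Box r is false, so not Box Box r is true.
    At s5: Box Box r requires Box r at every successor {s7, s8}.
      Box r fails at s7, so Box Box r is false at s5.
Satisfying worlds: {s2, s3, s5, s6, s7}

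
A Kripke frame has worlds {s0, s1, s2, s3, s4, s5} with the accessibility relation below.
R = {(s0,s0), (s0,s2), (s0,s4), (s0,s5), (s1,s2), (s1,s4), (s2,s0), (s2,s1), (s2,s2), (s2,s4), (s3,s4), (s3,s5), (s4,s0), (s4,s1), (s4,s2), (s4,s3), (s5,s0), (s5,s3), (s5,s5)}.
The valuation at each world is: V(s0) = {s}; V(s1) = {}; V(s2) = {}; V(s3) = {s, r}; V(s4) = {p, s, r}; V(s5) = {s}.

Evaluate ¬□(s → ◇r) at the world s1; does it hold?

Recall that □ψ holds at a world iff ψ holds at every accessible world, and ◇ψ holds iff ψ holds at some accessible world.
At s1: □(s → ◇r) is true, so ¬□(s → ◇r) is false.
  At s1: □(s → ◇r) requires s → ◇r at every successor {s2, s4}.
      At s2: s is false, ◇r is true, so s → ◇r is true.
      At s4: s is true, ◇r is true, so s → ◇r is true.
  So □(s → ◇r) is true at s1.

No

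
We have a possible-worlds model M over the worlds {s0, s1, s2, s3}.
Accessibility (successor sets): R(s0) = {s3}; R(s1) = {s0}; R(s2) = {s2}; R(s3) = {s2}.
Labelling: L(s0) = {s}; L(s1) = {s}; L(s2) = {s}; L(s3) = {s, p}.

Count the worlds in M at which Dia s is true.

Recall that Dia ψ holds at a world iff ψ holds at some accessible world.
Let φ = Dia s. Evaluate φ at each world:
  s0 (successors {s3}): φ is true.
  s1 (successors {s0}): φ is true.
  s2 (successors {s2}): φ is true.
  s3 (successors {s2}): φ is true.
For instance, at s1:
  At s1: Dia s requires s at some successor in {s0}.
    s holds at s0, so Dia s is true at s1.
Satisfying worlds: {s0, s1, s2, s3}

4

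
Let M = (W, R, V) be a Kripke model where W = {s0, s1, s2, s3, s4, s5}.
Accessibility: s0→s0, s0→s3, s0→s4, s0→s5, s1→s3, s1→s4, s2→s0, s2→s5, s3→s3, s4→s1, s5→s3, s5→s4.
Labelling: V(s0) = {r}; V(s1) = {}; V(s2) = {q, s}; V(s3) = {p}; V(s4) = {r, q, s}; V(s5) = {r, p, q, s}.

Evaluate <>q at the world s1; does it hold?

At s1: <>q requires q at some successor in {s3, s4}.
  q holds at s4, so <>q is true at s1.

Yes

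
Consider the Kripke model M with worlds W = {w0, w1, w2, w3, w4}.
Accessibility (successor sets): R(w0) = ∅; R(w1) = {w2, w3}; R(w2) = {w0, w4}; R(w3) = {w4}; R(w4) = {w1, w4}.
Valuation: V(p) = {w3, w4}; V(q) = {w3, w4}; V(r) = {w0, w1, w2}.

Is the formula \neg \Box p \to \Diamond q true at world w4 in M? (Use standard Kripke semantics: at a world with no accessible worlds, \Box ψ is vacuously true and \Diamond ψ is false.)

Yes

At w4: \neg \Box p is true, \Diamond q is true, so \neg \Box p \to \Diamond q is true.
  At w4: \Box p is false, so \neg \Box p is true.
    At w4: \Box p requires p at every successor {w1, w4}.
      p fails at w1, so \Box p is false at w4.
  At w4: \Diamond q requires q at some successor in {w1, w4}.
    q holds at w4, so \Diamond q is true at w4.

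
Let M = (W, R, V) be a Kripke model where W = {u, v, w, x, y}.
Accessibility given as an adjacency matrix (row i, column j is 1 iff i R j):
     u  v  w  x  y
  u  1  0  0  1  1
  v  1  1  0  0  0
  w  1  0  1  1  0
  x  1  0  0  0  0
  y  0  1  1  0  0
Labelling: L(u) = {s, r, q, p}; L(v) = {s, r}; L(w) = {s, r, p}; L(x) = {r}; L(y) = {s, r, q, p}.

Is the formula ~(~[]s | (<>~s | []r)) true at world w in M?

Recall that []ψ holds at a world iff ψ holds at every accessible world, and <>ψ holds iff ψ holds at some accessible world.
At w: ~[]s | (<>~s | []r) is true, so ~(~[]s | (<>~s | []r)) is false.
  At w: ~[]s is true, <>~s | []r is true, so ~[]s | (<>~s | []r) is true.
    At w: []s is false, so ~[]s is true.
      At w: []s requires s at every successor {u, w, x}.
        s fails at x, so []s is false at w.
    At w: <>~s is true, []r is true, so <>~s | []r is true.
      At w: <>~s requires ~s at some successor in {u, w, x}.
        ~s holds at x, so <>~s is true at w.
      At w: []r requires r at every successor {u, w, x}.
        At u: r is true.
        At w: r is true.
        At x: r is true.
      So []r is true at w.

No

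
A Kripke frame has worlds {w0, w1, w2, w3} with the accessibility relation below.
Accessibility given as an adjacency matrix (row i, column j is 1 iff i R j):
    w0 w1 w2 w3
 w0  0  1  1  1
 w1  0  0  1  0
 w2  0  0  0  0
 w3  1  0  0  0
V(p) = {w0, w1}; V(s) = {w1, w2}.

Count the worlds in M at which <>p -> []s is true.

Let φ = <>p -> []s. Evaluate φ at each world:
  w0 (successors {w1, w2, w3}): φ is false.
  w1 (successors {w2}): φ is true.
  w2 (successors ∅): φ is true.
  w3 (successors {w0}): φ is false.
For instance, at w0:
  At w0: <>p is true, []s is false, so <>p -> []s is false.
    At w0: <>p requires p at some successor in {w1, w2, w3}.
      p holds at w1, so <>p is true at w0.
    At w0: []s requires s at every successor {w1, w2, w3}.
      s fails at w3, so []s is false at w0.
Satisfying worlds: {w1, w2}

2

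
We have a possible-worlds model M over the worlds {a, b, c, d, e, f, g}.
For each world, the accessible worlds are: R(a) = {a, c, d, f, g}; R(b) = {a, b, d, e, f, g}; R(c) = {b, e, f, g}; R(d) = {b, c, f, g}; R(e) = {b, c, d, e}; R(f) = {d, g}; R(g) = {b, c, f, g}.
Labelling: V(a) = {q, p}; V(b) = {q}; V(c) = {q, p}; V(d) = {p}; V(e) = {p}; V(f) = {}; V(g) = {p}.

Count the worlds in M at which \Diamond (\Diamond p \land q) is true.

6

Let φ = \Diamond (\Diamond p \land q). Evaluate φ at each world:
  a (successors {a, c, d, f, g}): φ is true.
  b (successors {a, b, d, e, f, g}): φ is true.
  c (successors {b, e, f, g}): φ is true.
  d (successors {b, c, f, g}): φ is true.
  e (successors {b, c, d, e}): φ is true.
  f (successors {d, g}): φ is false.
  g (successors {b, c, f, g}): φ is true.
For instance, at b:
  At b: \Diamond (\Diamond p \land q) requires \Diamond p \land q at some successor in {a, b, d, e, f, g}.
    \Diamond p \land q holds at a, so \Diamond (\Diamond p \land q) is true at b.
      At a: \Diamond p is true, q is true, so \Diamond p \land q is true.
Satisfying worlds: {a, b, c, d, e, g}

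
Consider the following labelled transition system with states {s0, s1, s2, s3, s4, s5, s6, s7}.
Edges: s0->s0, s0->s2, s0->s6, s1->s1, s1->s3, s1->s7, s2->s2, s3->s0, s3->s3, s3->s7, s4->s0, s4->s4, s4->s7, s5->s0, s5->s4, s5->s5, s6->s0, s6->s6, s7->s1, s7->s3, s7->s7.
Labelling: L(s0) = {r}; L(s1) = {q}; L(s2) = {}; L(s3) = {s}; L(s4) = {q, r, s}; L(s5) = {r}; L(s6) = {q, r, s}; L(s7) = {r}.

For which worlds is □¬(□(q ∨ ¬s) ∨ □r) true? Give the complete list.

Let φ = □¬(□(q ∨ ¬s) ∨ □r). Evaluate φ at each world:
  s0 (successors {s0, s2, s6}): φ is false.
  s1 (successors {s1, s3, s7}): φ is true.
  s2 (successors {s2}): φ is false.
  s3 (successors {s0, s3, s7}): φ is false.
  s4 (successors {s0, s4, s7}): φ is false.
  s5 (successors {s0, s4, s5}): φ is false.
  s6 (successors {s0, s6}): φ is false.
  s7 (successors {s1, s3, s7}): φ is true.
For instance, at s6:
  At s6: □¬(□(q ∨ ¬s) ∨ □r) requires ¬(□(q ∨ ¬s) ∨ □r) at every successor {s0, s6}.
    ¬(□(q ∨ ¬s) ∨ □r) fails at s0, so □¬(□(q ∨ ¬s) ∨ □r) is false at s6.
      At s0: □(q ∨ ¬s) ∨ □r is true, so ¬(□(q ∨ ¬s) ∨ □r) is false.
Satisfying worlds: {s1, s7}

s1, s7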